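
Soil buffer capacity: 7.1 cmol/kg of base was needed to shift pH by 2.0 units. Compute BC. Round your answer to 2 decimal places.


Step 1: BC = change in base / change in pH
Step 2: BC = 7.1 / 2.0
Step 3: BC = 3.55 cmol/(kg*pH unit)

3.55


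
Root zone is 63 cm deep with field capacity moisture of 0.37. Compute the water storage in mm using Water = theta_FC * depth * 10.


Step 1: Water (mm) = theta_FC * depth (cm) * 10
Step 2: Water = 0.37 * 63 * 10
Step 3: Water = 233.1 mm

233.1


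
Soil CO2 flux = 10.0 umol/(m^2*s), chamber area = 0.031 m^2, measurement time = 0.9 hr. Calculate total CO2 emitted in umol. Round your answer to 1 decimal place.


Step 1: Convert time to seconds: 0.9 hr * 3600 = 3240.0 s
Step 2: Total = flux * area * time_s
Step 3: Total = 10.0 * 0.031 * 3240.0
Step 4: Total = 1004.4 umol

1004.4


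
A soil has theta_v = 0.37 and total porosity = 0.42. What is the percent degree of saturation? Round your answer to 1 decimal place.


Step 1: S = 100 * theta_v / n
Step 2: S = 100 * 0.37 / 0.42
Step 3: S = 88.1%

88.1


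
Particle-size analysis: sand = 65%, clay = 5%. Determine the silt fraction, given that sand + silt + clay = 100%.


Step 1: sand + silt + clay = 100%
Step 2: silt = 100 - sand - clay
Step 3: silt = 100 - 65 - 5
Step 4: silt = 30%

30


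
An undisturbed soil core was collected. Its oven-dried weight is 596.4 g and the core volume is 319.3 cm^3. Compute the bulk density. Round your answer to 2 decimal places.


Step 1: Identify the formula: BD = dry mass / volume
Step 2: Substitute values: BD = 596.4 / 319.3
Step 3: BD = 1.87 g/cm^3

1.87


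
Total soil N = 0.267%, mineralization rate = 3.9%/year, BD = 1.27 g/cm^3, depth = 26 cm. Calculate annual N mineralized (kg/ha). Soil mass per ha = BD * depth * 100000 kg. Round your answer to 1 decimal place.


Step 1: Soil mass per ha = BD * depth * 100000 = 1.27 * 26 * 100000 = 3302000 kg
Step 2: Total N pool = soil mass * N%/100 = 3302000 * 0.267/100 = 8816.34 kg/ha
Step 3: N mineralized = N pool * rate%/100 = 8816.34 * 3.9/100 = 343.8 kg/ha/yr

343.8


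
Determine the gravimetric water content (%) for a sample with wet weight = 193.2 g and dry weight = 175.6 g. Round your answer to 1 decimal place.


Step 1: Water mass = wet - dry = 193.2 - 175.6 = 17.6 g
Step 2: w = 100 * water mass / dry mass
Step 3: w = 100 * 17.6 / 175.6 = 10.0%

10.0


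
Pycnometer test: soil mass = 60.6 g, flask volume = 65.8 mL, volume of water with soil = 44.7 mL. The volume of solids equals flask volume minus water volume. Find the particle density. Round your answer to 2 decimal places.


Step 1: Volume of solids = flask volume - water volume with soil
Step 2: V_solids = 65.8 - 44.7 = 21.1 mL
Step 3: Particle density = mass / V_solids = 60.6 / 21.1 = 2.87 g/cm^3

2.87


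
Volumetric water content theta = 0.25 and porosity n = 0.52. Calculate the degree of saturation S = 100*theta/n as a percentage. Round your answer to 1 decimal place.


Step 1: S = 100 * theta_v / n
Step 2: S = 100 * 0.25 / 0.52
Step 3: S = 48.1%

48.1


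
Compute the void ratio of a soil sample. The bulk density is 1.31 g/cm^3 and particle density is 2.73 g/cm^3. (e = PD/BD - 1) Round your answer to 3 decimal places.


Step 1: e = PD / BD - 1
Step 2: e = 2.73 / 1.31 - 1
Step 3: e = 2.08397 - 1
Step 4: e = 1.084

1.084


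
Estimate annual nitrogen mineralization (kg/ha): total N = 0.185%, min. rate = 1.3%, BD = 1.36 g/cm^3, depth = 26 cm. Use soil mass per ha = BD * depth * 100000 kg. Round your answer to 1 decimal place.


Step 1: Soil mass per ha = BD * depth * 100000 = 1.36 * 26 * 100000 = 3536000 kg
Step 2: Total N pool = soil mass * N%/100 = 3536000 * 0.185/100 = 6541.6 kg/ha
Step 3: N mineralized = N pool * rate%/100 = 6541.6 * 1.3/100 = 85.0 kg/ha/yr

85.0


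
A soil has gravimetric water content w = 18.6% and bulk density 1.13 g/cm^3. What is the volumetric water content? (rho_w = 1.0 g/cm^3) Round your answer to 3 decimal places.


Step 1: theta = (w / 100) * BD / rho_w
Step 2: theta = (18.6 / 100) * 1.13 / 1.0
Step 3: theta = 0.186 * 1.13
Step 4: theta = 0.21

0.21


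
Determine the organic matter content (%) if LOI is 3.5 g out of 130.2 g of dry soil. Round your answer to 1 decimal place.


Step 1: OM% = 100 * LOI / sample mass
Step 2: OM = 100 * 3.5 / 130.2
Step 3: OM = 2.7%

2.7


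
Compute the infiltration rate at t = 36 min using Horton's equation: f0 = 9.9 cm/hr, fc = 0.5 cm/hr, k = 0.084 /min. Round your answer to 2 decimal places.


Step 1: f = fc + (f0 - fc) * exp(-k * t)
Step 2: exp(-0.084 * 36) = 0.048606
Step 3: f = 0.5 + (9.9 - 0.5) * 0.048606
Step 4: f = 0.5 + 9.4 * 0.048606
Step 5: f = 0.96 cm/hr

0.96


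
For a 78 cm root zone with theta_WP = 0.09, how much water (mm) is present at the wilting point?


Step 1: Water (mm) = theta_WP * depth * 10
Step 2: Water = 0.09 * 78 * 10
Step 3: Water = 70.2 mm

70.2


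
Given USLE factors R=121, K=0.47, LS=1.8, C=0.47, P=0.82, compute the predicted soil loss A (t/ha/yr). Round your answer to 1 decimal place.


Step 1: A = R * K * LS * C * P
Step 2: R * K = 121 * 0.47 = 56.87
Step 3: (R*K) * LS = 56.87 * 1.8 = 102.366
Step 4: * C * P = 102.366 * 0.47 * 0.82 = 39.5
Step 5: A = 39.5 t/(ha*yr)

39.5


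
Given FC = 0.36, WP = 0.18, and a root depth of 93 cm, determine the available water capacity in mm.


Step 1: Available water = (FC - WP) * depth * 10
Step 2: AW = (0.36 - 0.18) * 93 * 10
Step 3: AW = 0.18 * 93 * 10
Step 4: AW = 167.4 mm

167.4


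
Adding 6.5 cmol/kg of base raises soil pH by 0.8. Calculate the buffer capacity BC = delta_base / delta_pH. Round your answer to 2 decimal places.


Step 1: BC = change in base / change in pH
Step 2: BC = 6.5 / 0.8
Step 3: BC = 8.13 cmol/(kg*pH unit)

8.13


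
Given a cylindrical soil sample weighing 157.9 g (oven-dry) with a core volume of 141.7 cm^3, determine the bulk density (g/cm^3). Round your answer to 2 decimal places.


Step 1: Identify the formula: BD = dry mass / volume
Step 2: Substitute values: BD = 157.9 / 141.7
Step 3: BD = 1.11 g/cm^3

1.11


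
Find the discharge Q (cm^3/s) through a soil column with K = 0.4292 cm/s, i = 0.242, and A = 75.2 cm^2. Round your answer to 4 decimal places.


Step 1: Apply Darcy's law: Q = K * i * A
Step 2: Q = 0.4292 * 0.242 * 75.2
Step 3: Q = 7.8108 cm^3/s

7.8108


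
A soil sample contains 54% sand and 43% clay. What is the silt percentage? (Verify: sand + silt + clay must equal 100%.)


Step 1: sand + silt + clay = 100%
Step 2: silt = 100 - sand - clay
Step 3: silt = 100 - 54 - 43
Step 4: silt = 3%

3


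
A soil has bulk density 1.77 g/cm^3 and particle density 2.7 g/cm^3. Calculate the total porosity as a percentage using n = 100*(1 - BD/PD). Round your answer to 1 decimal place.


Step 1: Formula: n = 100 * (1 - BD / PD)
Step 2: n = 100 * (1 - 1.77 / 2.7)
Step 3: n = 100 * (1 - 0.65556)
Step 4: n = 34.4%

34.4


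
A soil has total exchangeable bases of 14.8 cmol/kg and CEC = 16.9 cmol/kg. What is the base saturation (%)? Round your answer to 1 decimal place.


Step 1: BS = 100 * (sum of bases) / CEC
Step 2: BS = 100 * 14.8 / 16.9
Step 3: BS = 87.6%

87.6


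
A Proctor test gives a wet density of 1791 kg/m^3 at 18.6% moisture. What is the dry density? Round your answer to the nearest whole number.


Step 1: Dry density = wet density / (1 + w/100)
Step 2: Dry density = 1791 / (1 + 18.6/100)
Step 3: Dry density = 1791 / 1.186
Step 4: Dry density = 1510 kg/m^3

1510


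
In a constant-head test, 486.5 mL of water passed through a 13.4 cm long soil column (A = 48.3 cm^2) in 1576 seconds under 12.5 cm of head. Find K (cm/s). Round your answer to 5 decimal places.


Step 1: K = Q * L / (A * t * h)
Step 2: Numerator = 486.5 * 13.4 = 6519.1
Step 3: Denominator = 48.3 * 1576 * 12.5 = 951510.0
Step 4: K = 6519.1 / 951510.0 = 0.00685 cm/s

0.00685


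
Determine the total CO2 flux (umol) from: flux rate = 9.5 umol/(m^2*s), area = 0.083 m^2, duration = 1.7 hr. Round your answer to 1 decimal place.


Step 1: Convert time to seconds: 1.7 hr * 3600 = 6120.0 s
Step 2: Total = flux * area * time_s
Step 3: Total = 9.5 * 0.083 * 6120.0
Step 4: Total = 4825.6 umol

4825.6


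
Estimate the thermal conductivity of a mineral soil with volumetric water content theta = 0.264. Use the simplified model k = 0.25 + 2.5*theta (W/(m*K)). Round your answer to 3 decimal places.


Step 1: k = 0.25 + 2.5 * theta
Step 2: k = 0.25 + 2.5 * 0.264
Step 3: k = 0.25 + 0.66
Step 4: k = 0.91 W/(m*K)

0.91


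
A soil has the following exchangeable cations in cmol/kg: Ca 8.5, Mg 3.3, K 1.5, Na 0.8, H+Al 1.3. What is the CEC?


Step 1: CEC = Ca + Mg + K + Na + (H+Al)
Step 2: CEC = 8.5 + 3.3 + 1.5 + 0.8 + 1.3
Step 3: CEC = 15.4 cmol/kg

15.4


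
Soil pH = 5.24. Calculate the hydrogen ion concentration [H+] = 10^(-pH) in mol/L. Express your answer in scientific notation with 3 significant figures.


Step 1: [H+] = 10^(-pH)
Step 2: [H+] = 10^(-5.24)
Step 3: [H+] = 5.75e-06 mol/L

5.75e-06


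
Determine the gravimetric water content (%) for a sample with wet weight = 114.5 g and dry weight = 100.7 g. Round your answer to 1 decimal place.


Step 1: Water mass = wet - dry = 114.5 - 100.7 = 13.8 g
Step 2: w = 100 * water mass / dry mass
Step 3: w = 100 * 13.8 / 100.7 = 13.7%

13.7


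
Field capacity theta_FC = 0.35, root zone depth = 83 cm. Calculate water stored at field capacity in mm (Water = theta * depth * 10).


Step 1: Water (mm) = theta_FC * depth (cm) * 10
Step 2: Water = 0.35 * 83 * 10
Step 3: Water = 290.5 mm

290.5


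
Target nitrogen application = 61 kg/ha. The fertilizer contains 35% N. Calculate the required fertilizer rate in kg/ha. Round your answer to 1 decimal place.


Step 1: Fertilizer rate = target N / (N content / 100)
Step 2: Rate = 61 / (35 / 100)
Step 3: Rate = 61 / 0.35
Step 4: Rate = 174.3 kg/ha

174.3


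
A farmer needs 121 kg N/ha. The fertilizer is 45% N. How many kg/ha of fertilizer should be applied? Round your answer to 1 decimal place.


Step 1: Fertilizer rate = target N / (N content / 100)
Step 2: Rate = 121 / (45 / 100)
Step 3: Rate = 121 / 0.45
Step 4: Rate = 268.9 kg/ha

268.9


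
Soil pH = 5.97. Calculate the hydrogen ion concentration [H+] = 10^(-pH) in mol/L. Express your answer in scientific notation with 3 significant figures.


Step 1: [H+] = 10^(-pH)
Step 2: [H+] = 10^(-5.97)
Step 3: [H+] = 1.07e-06 mol/L

1.07e-06


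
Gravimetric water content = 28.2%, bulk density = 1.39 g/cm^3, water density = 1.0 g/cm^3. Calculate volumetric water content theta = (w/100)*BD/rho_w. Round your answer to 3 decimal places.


Step 1: theta = (w / 100) * BD / rho_w
Step 2: theta = (28.2 / 100) * 1.39 / 1.0
Step 3: theta = 0.282 * 1.39
Step 4: theta = 0.392

0.392


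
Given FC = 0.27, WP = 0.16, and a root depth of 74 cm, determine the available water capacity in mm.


Step 1: Available water = (FC - WP) * depth * 10
Step 2: AW = (0.27 - 0.16) * 74 * 10
Step 3: AW = 0.11 * 74 * 10
Step 4: AW = 81.4 mm

81.4


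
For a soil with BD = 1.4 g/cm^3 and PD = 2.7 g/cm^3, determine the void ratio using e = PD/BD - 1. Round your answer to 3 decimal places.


Step 1: e = PD / BD - 1
Step 2: e = 2.7 / 1.4 - 1
Step 3: e = 1.92857 - 1
Step 4: e = 0.929

0.929


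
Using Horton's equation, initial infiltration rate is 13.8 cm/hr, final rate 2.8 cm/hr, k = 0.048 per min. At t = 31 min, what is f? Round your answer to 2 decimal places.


Step 1: f = fc + (f0 - fc) * exp(-k * t)
Step 2: exp(-0.048 * 31) = 0.225824
Step 3: f = 2.8 + (13.8 - 2.8) * 0.225824
Step 4: f = 2.8 + 11.0 * 0.225824
Step 5: f = 5.28 cm/hr

5.28


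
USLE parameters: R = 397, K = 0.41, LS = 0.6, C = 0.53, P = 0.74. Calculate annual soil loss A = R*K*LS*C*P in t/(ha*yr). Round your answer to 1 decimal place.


Step 1: A = R * K * LS * C * P
Step 2: R * K = 397 * 0.41 = 162.77
Step 3: (R*K) * LS = 162.77 * 0.6 = 97.662
Step 4: * C * P = 97.662 * 0.53 * 0.74 = 38.3
Step 5: A = 38.3 t/(ha*yr)

38.3


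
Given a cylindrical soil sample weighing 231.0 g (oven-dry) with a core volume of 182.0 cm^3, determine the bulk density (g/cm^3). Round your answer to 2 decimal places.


Step 1: Identify the formula: BD = dry mass / volume
Step 2: Substitute values: BD = 231.0 / 182.0
Step 3: BD = 1.27 g/cm^3

1.27


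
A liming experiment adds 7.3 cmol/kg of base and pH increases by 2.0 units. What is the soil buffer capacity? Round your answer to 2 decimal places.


Step 1: BC = change in base / change in pH
Step 2: BC = 7.3 / 2.0
Step 3: BC = 3.65 cmol/(kg*pH unit)

3.65


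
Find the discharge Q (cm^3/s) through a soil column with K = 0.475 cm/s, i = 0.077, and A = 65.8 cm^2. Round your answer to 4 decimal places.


Step 1: Apply Darcy's law: Q = K * i * A
Step 2: Q = 0.475 * 0.077 * 65.8
Step 3: Q = 2.4066 cm^3/s

2.4066


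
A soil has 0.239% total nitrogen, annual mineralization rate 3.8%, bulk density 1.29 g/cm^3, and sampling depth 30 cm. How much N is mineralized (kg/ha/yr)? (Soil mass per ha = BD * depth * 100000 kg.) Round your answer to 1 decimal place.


Step 1: Soil mass per ha = BD * depth * 100000 = 1.29 * 30 * 100000 = 3870000 kg
Step 2: Total N pool = soil mass * N%/100 = 3870000 * 0.239/100 = 9249.3 kg/ha
Step 3: N mineralized = N pool * rate%/100 = 9249.3 * 3.8/100 = 351.5 kg/ha/yr

351.5


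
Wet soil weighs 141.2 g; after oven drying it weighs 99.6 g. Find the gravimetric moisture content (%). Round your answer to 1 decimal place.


Step 1: Water mass = wet - dry = 141.2 - 99.6 = 41.6 g
Step 2: w = 100 * water mass / dry mass
Step 3: w = 100 * 41.6 / 99.6 = 41.8%

41.8


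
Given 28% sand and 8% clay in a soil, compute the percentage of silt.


Step 1: sand + silt + clay = 100%
Step 2: silt = 100 - sand - clay
Step 3: silt = 100 - 28 - 8
Step 4: silt = 64%

64


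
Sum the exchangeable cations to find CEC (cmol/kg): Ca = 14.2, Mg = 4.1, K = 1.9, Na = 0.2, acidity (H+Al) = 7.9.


Step 1: CEC = Ca + Mg + K + Na + (H+Al)
Step 2: CEC = 14.2 + 4.1 + 1.9 + 0.2 + 7.9
Step 3: CEC = 28.3 cmol/kg

28.3


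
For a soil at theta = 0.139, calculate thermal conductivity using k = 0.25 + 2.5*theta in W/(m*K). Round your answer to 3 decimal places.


Step 1: k = 0.25 + 2.5 * theta
Step 2: k = 0.25 + 2.5 * 0.139
Step 3: k = 0.25 + 0.348
Step 4: k = 0.598 W/(m*K)

0.598


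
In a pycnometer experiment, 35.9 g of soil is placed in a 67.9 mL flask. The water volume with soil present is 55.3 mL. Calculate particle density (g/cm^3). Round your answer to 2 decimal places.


Step 1: Volume of solids = flask volume - water volume with soil
Step 2: V_solids = 67.9 - 55.3 = 12.6 mL
Step 3: Particle density = mass / V_solids = 35.9 / 12.6 = 2.85 g/cm^3

2.85


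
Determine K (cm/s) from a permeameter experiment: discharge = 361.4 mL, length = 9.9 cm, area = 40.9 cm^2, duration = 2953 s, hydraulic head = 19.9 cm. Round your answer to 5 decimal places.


Step 1: K = Q * L / (A * t * h)
Step 2: Numerator = 361.4 * 9.9 = 3577.86
Step 3: Denominator = 40.9 * 2953 * 19.9 = 2403476.23
Step 4: K = 3577.86 / 2403476.23 = 0.00149 cm/s

0.00149


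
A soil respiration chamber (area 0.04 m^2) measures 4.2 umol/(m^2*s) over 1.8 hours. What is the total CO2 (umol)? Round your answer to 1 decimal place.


Step 1: Convert time to seconds: 1.8 hr * 3600 = 6480.0 s
Step 2: Total = flux * area * time_s
Step 3: Total = 4.2 * 0.04 * 6480.0
Step 4: Total = 1088.6 umol

1088.6


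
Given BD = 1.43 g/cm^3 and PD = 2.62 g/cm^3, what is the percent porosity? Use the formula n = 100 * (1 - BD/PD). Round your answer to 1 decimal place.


Step 1: Formula: n = 100 * (1 - BD / PD)
Step 2: n = 100 * (1 - 1.43 / 2.62)
Step 3: n = 100 * (1 - 0.5458)
Step 4: n = 45.4%

45.4


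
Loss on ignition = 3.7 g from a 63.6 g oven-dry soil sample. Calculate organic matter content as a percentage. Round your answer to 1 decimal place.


Step 1: OM% = 100 * LOI / sample mass
Step 2: OM = 100 * 3.7 / 63.6
Step 3: OM = 5.8%

5.8


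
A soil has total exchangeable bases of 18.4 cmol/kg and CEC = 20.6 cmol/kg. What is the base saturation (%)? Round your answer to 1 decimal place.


Step 1: BS = 100 * (sum of bases) / CEC
Step 2: BS = 100 * 18.4 / 20.6
Step 3: BS = 89.3%

89.3


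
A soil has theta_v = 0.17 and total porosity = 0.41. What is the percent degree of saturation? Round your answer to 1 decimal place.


Step 1: S = 100 * theta_v / n
Step 2: S = 100 * 0.17 / 0.41
Step 3: S = 41.5%

41.5


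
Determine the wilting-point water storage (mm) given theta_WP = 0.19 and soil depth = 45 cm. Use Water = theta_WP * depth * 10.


Step 1: Water (mm) = theta_WP * depth * 10
Step 2: Water = 0.19 * 45 * 10
Step 3: Water = 85.5 mm

85.5


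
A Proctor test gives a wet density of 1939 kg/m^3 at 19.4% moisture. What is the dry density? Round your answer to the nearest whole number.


Step 1: Dry density = wet density / (1 + w/100)
Step 2: Dry density = 1939 / (1 + 19.4/100)
Step 3: Dry density = 1939 / 1.194
Step 4: Dry density = 1624 kg/m^3

1624


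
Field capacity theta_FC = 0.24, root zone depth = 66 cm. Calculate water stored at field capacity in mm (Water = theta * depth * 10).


Step 1: Water (mm) = theta_FC * depth (cm) * 10
Step 2: Water = 0.24 * 66 * 10
Step 3: Water = 158.4 mm

158.4


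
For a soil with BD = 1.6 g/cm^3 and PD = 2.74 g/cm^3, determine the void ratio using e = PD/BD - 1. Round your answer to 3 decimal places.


Step 1: e = PD / BD - 1
Step 2: e = 2.74 / 1.6 - 1
Step 3: e = 1.7125 - 1
Step 4: e = 0.713

0.713


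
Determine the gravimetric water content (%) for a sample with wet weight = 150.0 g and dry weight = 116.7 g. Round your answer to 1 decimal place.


Step 1: Water mass = wet - dry = 150.0 - 116.7 = 33.3 g
Step 2: w = 100 * water mass / dry mass
Step 3: w = 100 * 33.3 / 116.7 = 28.5%

28.5


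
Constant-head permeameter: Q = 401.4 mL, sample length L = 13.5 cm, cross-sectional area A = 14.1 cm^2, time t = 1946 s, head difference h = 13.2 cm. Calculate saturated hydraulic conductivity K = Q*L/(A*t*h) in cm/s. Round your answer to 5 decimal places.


Step 1: K = Q * L / (A * t * h)
Step 2: Numerator = 401.4 * 13.5 = 5418.9
Step 3: Denominator = 14.1 * 1946 * 13.2 = 362189.52
Step 4: K = 5418.9 / 362189.52 = 0.01496 cm/s

0.01496


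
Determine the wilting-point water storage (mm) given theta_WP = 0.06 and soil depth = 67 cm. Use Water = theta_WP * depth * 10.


Step 1: Water (mm) = theta_WP * depth * 10
Step 2: Water = 0.06 * 67 * 10
Step 3: Water = 40.2 mm

40.2


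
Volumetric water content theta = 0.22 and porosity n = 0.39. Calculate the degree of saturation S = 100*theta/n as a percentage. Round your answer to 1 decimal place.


Step 1: S = 100 * theta_v / n
Step 2: S = 100 * 0.22 / 0.39
Step 3: S = 56.4%

56.4


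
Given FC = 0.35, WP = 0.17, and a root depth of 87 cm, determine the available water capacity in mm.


Step 1: Available water = (FC - WP) * depth * 10
Step 2: AW = (0.35 - 0.17) * 87 * 10
Step 3: AW = 0.18 * 87 * 10
Step 4: AW = 156.6 mm

156.6


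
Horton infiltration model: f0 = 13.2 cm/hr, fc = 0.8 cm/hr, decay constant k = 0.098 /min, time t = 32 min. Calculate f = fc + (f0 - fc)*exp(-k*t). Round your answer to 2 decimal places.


Step 1: f = fc + (f0 - fc) * exp(-k * t)
Step 2: exp(-0.098 * 32) = 0.043456
Step 3: f = 0.8 + (13.2 - 0.8) * 0.043456
Step 4: f = 0.8 + 12.4 * 0.043456
Step 5: f = 1.34 cm/hr

1.34


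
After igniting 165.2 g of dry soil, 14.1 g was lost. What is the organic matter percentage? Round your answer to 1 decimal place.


Step 1: OM% = 100 * LOI / sample mass
Step 2: OM = 100 * 14.1 / 165.2
Step 3: OM = 8.5%

8.5


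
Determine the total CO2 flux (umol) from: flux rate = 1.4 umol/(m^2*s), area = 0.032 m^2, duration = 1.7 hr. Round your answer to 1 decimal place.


Step 1: Convert time to seconds: 1.7 hr * 3600 = 6120.0 s
Step 2: Total = flux * area * time_s
Step 3: Total = 1.4 * 0.032 * 6120.0
Step 4: Total = 274.2 umol

274.2


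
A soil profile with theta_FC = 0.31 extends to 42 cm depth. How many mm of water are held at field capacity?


Step 1: Water (mm) = theta_FC * depth (cm) * 10
Step 2: Water = 0.31 * 42 * 10
Step 3: Water = 130.2 mm

130.2


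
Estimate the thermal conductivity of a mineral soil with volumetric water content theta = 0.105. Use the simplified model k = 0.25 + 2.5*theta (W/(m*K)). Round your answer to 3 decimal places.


Step 1: k = 0.25 + 2.5 * theta
Step 2: k = 0.25 + 2.5 * 0.105
Step 3: k = 0.25 + 0.263
Step 4: k = 0.513 W/(m*K)

0.513


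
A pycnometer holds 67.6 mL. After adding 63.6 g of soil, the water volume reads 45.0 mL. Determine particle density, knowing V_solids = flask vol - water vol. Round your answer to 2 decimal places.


Step 1: Volume of solids = flask volume - water volume with soil
Step 2: V_solids = 67.6 - 45.0 = 22.6 mL
Step 3: Particle density = mass / V_solids = 63.6 / 22.6 = 2.81 g/cm^3

2.81


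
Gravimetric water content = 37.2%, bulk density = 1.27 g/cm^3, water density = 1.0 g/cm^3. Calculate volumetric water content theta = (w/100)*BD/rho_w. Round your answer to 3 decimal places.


Step 1: theta = (w / 100) * BD / rho_w
Step 2: theta = (37.2 / 100) * 1.27 / 1.0
Step 3: theta = 0.372 * 1.27
Step 4: theta = 0.472

0.472


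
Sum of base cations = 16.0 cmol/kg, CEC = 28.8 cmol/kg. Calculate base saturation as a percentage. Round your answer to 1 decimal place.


Step 1: BS = 100 * (sum of bases) / CEC
Step 2: BS = 100 * 16.0 / 28.8
Step 3: BS = 55.6%

55.6


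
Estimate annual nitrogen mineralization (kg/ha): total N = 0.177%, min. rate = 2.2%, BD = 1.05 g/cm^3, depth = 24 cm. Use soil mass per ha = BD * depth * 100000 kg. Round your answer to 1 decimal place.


Step 1: Soil mass per ha = BD * depth * 100000 = 1.05 * 24 * 100000 = 2520000 kg
Step 2: Total N pool = soil mass * N%/100 = 2520000 * 0.177/100 = 4460.4 kg/ha
Step 3: N mineralized = N pool * rate%/100 = 4460.4 * 2.2/100 = 98.1 kg/ha/yr

98.1


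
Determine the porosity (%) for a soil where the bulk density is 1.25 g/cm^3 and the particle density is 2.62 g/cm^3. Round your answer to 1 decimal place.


Step 1: Formula: n = 100 * (1 - BD / PD)
Step 2: n = 100 * (1 - 1.25 / 2.62)
Step 3: n = 100 * (1 - 0.4771)
Step 4: n = 52.3%

52.3


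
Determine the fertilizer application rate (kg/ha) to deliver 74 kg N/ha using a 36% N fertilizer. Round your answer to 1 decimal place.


Step 1: Fertilizer rate = target N / (N content / 100)
Step 2: Rate = 74 / (36 / 100)
Step 3: Rate = 74 / 0.36
Step 4: Rate = 205.6 kg/ha

205.6


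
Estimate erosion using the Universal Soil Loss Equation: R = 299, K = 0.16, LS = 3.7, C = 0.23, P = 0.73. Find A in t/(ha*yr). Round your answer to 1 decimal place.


Step 1: A = R * K * LS * C * P
Step 2: R * K = 299 * 0.16 = 47.84
Step 3: (R*K) * LS = 47.84 * 3.7 = 177.008
Step 4: * C * P = 177.008 * 0.23 * 0.73 = 29.7
Step 5: A = 29.7 t/(ha*yr)

29.7


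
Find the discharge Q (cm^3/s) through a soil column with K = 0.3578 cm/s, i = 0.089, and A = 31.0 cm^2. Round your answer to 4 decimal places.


Step 1: Apply Darcy's law: Q = K * i * A
Step 2: Q = 0.3578 * 0.089 * 31.0
Step 3: Q = 0.9872 cm^3/s

0.9872


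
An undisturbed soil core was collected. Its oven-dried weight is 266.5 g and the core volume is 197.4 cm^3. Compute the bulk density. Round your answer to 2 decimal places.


Step 1: Identify the formula: BD = dry mass / volume
Step 2: Substitute values: BD = 266.5 / 197.4
Step 3: BD = 1.35 g/cm^3

1.35


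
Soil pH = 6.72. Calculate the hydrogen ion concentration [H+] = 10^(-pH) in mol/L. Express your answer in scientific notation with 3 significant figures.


Step 1: [H+] = 10^(-pH)
Step 2: [H+] = 10^(-6.72)
Step 3: [H+] = 1.91e-07 mol/L

1.91e-07


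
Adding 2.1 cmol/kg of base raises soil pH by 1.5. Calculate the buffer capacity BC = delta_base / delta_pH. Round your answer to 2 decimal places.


Step 1: BC = change in base / change in pH
Step 2: BC = 2.1 / 1.5
Step 3: BC = 1.4 cmol/(kg*pH unit)

1.4


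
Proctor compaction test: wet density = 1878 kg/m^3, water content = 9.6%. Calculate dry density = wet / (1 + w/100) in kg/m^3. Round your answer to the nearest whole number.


Step 1: Dry density = wet density / (1 + w/100)
Step 2: Dry density = 1878 / (1 + 9.6/100)
Step 3: Dry density = 1878 / 1.096
Step 4: Dry density = 1714 kg/m^3

1714


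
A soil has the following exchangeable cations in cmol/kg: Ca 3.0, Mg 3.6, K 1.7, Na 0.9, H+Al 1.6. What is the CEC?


Step 1: CEC = Ca + Mg + K + Na + (H+Al)
Step 2: CEC = 3.0 + 3.6 + 1.7 + 0.9 + 1.6
Step 3: CEC = 10.8 cmol/kg

10.8


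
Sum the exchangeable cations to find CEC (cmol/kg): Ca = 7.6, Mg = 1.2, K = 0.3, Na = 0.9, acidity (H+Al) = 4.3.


Step 1: CEC = Ca + Mg + K + Na + (H+Al)
Step 2: CEC = 7.6 + 1.2 + 0.3 + 0.9 + 4.3
Step 3: CEC = 14.3 cmol/kg

14.3


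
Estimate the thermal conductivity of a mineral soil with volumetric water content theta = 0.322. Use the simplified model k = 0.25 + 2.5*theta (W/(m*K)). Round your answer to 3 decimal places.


Step 1: k = 0.25 + 2.5 * theta
Step 2: k = 0.25 + 2.5 * 0.322
Step 3: k = 0.25 + 0.805
Step 4: k = 1.055 W/(m*K)

1.055


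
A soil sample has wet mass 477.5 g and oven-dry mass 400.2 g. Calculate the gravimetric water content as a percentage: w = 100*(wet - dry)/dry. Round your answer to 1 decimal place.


Step 1: Water mass = wet - dry = 477.5 - 400.2 = 77.3 g
Step 2: w = 100 * water mass / dry mass
Step 3: w = 100 * 77.3 / 400.2 = 19.3%

19.3


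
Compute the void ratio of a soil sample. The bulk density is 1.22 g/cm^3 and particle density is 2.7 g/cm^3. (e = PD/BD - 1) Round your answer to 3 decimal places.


Step 1: e = PD / BD - 1
Step 2: e = 2.7 / 1.22 - 1
Step 3: e = 2.21311 - 1
Step 4: e = 1.213

1.213


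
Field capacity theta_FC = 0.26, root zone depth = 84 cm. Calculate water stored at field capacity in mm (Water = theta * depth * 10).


Step 1: Water (mm) = theta_FC * depth (cm) * 10
Step 2: Water = 0.26 * 84 * 10
Step 3: Water = 218.4 mm

218.4


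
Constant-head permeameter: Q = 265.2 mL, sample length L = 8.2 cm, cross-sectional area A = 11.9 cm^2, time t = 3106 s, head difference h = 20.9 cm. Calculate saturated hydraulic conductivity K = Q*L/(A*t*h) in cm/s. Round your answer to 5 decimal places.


Step 1: K = Q * L / (A * t * h)
Step 2: Numerator = 265.2 * 8.2 = 2174.64
Step 3: Denominator = 11.9 * 3106 * 20.9 = 772493.26
Step 4: K = 2174.64 / 772493.26 = 0.00282 cm/s

0.00282


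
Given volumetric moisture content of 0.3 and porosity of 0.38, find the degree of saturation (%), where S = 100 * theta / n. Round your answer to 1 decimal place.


Step 1: S = 100 * theta_v / n
Step 2: S = 100 * 0.3 / 0.38
Step 3: S = 78.9%

78.9


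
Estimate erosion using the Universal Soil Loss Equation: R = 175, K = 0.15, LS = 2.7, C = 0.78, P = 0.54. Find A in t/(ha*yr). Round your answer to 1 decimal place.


Step 1: A = R * K * LS * C * P
Step 2: R * K = 175 * 0.15 = 26.25
Step 3: (R*K) * LS = 26.25 * 2.7 = 70.875
Step 4: * C * P = 70.875 * 0.78 * 0.54 = 29.9
Step 5: A = 29.9 t/(ha*yr)

29.9


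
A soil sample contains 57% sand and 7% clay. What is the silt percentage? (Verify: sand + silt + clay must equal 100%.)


Step 1: sand + silt + clay = 100%
Step 2: silt = 100 - sand - clay
Step 3: silt = 100 - 57 - 7
Step 4: silt = 36%

36


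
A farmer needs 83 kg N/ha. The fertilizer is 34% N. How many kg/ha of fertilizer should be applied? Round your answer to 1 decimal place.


Step 1: Fertilizer rate = target N / (N content / 100)
Step 2: Rate = 83 / (34 / 100)
Step 3: Rate = 83 / 0.34
Step 4: Rate = 244.1 kg/ha

244.1


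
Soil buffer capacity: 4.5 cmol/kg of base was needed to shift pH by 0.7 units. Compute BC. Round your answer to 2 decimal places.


Step 1: BC = change in base / change in pH
Step 2: BC = 4.5 / 0.7
Step 3: BC = 6.43 cmol/(kg*pH unit)

6.43


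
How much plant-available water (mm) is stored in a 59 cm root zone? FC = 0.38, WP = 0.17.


Step 1: Available water = (FC - WP) * depth * 10
Step 2: AW = (0.38 - 0.17) * 59 * 10
Step 3: AW = 0.21 * 59 * 10
Step 4: AW = 123.9 mm

123.9


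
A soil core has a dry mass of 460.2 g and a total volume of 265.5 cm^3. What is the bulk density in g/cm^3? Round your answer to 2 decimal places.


Step 1: Identify the formula: BD = dry mass / volume
Step 2: Substitute values: BD = 460.2 / 265.5
Step 3: BD = 1.73 g/cm^3

1.73


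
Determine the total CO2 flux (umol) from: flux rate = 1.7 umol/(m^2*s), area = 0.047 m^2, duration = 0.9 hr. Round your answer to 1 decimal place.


Step 1: Convert time to seconds: 0.9 hr * 3600 = 3240.0 s
Step 2: Total = flux * area * time_s
Step 3: Total = 1.7 * 0.047 * 3240.0
Step 4: Total = 258.9 umol

258.9


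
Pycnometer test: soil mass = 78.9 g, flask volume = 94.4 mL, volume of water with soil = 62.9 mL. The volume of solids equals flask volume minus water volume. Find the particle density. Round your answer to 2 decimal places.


Step 1: Volume of solids = flask volume - water volume with soil
Step 2: V_solids = 94.4 - 62.9 = 31.5 mL
Step 3: Particle density = mass / V_solids = 78.9 / 31.5 = 2.5 g/cm^3

2.5


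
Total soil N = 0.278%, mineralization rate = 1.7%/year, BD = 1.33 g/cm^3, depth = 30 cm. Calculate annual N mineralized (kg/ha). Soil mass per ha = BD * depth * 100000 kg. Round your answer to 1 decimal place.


Step 1: Soil mass per ha = BD * depth * 100000 = 1.33 * 30 * 100000 = 3990000 kg
Step 2: Total N pool = soil mass * N%/100 = 3990000 * 0.278/100 = 11092.2 kg/ha
Step 3: N mineralized = N pool * rate%/100 = 11092.2 * 1.7/100 = 188.6 kg/ha/yr

188.6


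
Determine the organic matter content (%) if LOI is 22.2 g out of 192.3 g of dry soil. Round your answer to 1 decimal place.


Step 1: OM% = 100 * LOI / sample mass
Step 2: OM = 100 * 22.2 / 192.3
Step 3: OM = 11.5%

11.5


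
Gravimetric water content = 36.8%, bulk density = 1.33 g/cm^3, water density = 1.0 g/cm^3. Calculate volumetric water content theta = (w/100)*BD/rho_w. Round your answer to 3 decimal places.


Step 1: theta = (w / 100) * BD / rho_w
Step 2: theta = (36.8 / 100) * 1.33 / 1.0
Step 3: theta = 0.368 * 1.33
Step 4: theta = 0.489

0.489


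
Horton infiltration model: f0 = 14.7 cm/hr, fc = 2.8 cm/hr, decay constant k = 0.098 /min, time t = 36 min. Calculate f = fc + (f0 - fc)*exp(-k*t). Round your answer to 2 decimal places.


Step 1: f = fc + (f0 - fc) * exp(-k * t)
Step 2: exp(-0.098 * 36) = 0.029364
Step 3: f = 2.8 + (14.7 - 2.8) * 0.029364
Step 4: f = 2.8 + 11.9 * 0.029364
Step 5: f = 3.15 cm/hr

3.15


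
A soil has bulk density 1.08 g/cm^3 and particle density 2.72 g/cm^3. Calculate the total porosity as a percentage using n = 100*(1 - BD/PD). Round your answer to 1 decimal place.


Step 1: Formula: n = 100 * (1 - BD / PD)
Step 2: n = 100 * (1 - 1.08 / 2.72)
Step 3: n = 100 * (1 - 0.39706)
Step 4: n = 60.3%

60.3


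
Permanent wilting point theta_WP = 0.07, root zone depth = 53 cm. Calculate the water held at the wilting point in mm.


Step 1: Water (mm) = theta_WP * depth * 10
Step 2: Water = 0.07 * 53 * 10
Step 3: Water = 37.1 mm

37.1


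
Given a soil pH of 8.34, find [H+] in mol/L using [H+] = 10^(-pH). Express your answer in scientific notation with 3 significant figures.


Step 1: [H+] = 10^(-pH)
Step 2: [H+] = 10^(-8.34)
Step 3: [H+] = 4.57e-09 mol/L

4.57e-09


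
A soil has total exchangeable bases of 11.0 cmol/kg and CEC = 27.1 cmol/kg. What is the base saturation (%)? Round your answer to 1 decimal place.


Step 1: BS = 100 * (sum of bases) / CEC
Step 2: BS = 100 * 11.0 / 27.1
Step 3: BS = 40.6%

40.6


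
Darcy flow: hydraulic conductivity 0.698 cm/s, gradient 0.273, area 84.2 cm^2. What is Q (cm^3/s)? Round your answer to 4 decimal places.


Step 1: Apply Darcy's law: Q = K * i * A
Step 2: Q = 0.698 * 0.273 * 84.2
Step 3: Q = 16.0446 cm^3/s

16.0446


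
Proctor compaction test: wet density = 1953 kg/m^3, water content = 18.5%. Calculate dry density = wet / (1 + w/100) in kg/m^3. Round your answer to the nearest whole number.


Step 1: Dry density = wet density / (1 + w/100)
Step 2: Dry density = 1953 / (1 + 18.5/100)
Step 3: Dry density = 1953 / 1.185
Step 4: Dry density = 1648 kg/m^3

1648


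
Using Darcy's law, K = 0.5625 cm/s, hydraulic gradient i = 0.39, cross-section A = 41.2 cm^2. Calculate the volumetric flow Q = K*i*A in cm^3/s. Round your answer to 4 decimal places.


Step 1: Apply Darcy's law: Q = K * i * A
Step 2: Q = 0.5625 * 0.39 * 41.2
Step 3: Q = 9.0383 cm^3/s

9.0383


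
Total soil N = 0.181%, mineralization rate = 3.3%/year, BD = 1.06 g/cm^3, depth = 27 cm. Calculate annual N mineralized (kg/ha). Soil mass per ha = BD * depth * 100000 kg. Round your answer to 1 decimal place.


Step 1: Soil mass per ha = BD * depth * 100000 = 1.06 * 27 * 100000 = 2862000 kg
Step 2: Total N pool = soil mass * N%/100 = 2862000 * 0.181/100 = 5180.22 kg/ha
Step 3: N mineralized = N pool * rate%/100 = 5180.22 * 3.3/100 = 170.9 kg/ha/yr

170.9


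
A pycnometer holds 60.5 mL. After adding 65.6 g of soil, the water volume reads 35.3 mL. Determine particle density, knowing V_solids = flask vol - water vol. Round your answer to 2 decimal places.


Step 1: Volume of solids = flask volume - water volume with soil
Step 2: V_solids = 60.5 - 35.3 = 25.2 mL
Step 3: Particle density = mass / V_solids = 65.6 / 25.2 = 2.6 g/cm^3

2.6


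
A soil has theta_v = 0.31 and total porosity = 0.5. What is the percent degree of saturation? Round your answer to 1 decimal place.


Step 1: S = 100 * theta_v / n
Step 2: S = 100 * 0.31 / 0.5
Step 3: S = 62.0%

62.0


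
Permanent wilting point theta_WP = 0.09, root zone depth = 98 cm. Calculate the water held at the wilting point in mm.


Step 1: Water (mm) = theta_WP * depth * 10
Step 2: Water = 0.09 * 98 * 10
Step 3: Water = 88.2 mm

88.2


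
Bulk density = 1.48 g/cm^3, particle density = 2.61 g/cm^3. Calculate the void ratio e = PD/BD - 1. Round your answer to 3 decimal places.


Step 1: e = PD / BD - 1
Step 2: e = 2.61 / 1.48 - 1
Step 3: e = 1.76351 - 1
Step 4: e = 0.764

0.764


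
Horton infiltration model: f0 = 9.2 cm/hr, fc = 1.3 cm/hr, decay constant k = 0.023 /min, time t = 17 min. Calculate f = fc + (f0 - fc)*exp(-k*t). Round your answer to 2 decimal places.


Step 1: f = fc + (f0 - fc) * exp(-k * t)
Step 2: exp(-0.023 * 17) = 0.67638
Step 3: f = 1.3 + (9.2 - 1.3) * 0.67638
Step 4: f = 1.3 + 7.9 * 0.67638
Step 5: f = 6.64 cm/hr

6.64


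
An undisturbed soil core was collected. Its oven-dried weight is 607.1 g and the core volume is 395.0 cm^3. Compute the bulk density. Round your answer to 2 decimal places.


Step 1: Identify the formula: BD = dry mass / volume
Step 2: Substitute values: BD = 607.1 / 395.0
Step 3: BD = 1.54 g/cm^3

1.54


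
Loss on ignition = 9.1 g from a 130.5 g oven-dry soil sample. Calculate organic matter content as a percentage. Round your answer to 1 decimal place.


Step 1: OM% = 100 * LOI / sample mass
Step 2: OM = 100 * 9.1 / 130.5
Step 3: OM = 7.0%

7.0


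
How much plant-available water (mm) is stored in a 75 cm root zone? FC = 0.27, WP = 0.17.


Step 1: Available water = (FC - WP) * depth * 10
Step 2: AW = (0.27 - 0.17) * 75 * 10
Step 3: AW = 0.1 * 75 * 10
Step 4: AW = 75.0 mm

75.0


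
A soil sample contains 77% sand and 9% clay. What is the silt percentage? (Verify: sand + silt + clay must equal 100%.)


Step 1: sand + silt + clay = 100%
Step 2: silt = 100 - sand - clay
Step 3: silt = 100 - 77 - 9
Step 4: silt = 14%

14


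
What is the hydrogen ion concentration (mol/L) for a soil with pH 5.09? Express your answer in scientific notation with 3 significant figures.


Step 1: [H+] = 10^(-pH)
Step 2: [H+] = 10^(-5.09)
Step 3: [H+] = 8.13e-06 mol/L

8.13e-06


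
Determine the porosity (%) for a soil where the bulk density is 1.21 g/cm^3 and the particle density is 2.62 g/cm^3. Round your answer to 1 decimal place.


Step 1: Formula: n = 100 * (1 - BD / PD)
Step 2: n = 100 * (1 - 1.21 / 2.62)
Step 3: n = 100 * (1 - 0.46183)
Step 4: n = 53.8%

53.8


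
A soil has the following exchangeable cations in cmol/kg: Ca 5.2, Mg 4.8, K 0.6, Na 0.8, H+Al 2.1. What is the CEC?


Step 1: CEC = Ca + Mg + K + Na + (H+Al)
Step 2: CEC = 5.2 + 4.8 + 0.6 + 0.8 + 2.1
Step 3: CEC = 13.5 cmol/kg

13.5


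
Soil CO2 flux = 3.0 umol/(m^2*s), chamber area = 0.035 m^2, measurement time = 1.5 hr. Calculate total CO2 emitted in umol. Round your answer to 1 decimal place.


Step 1: Convert time to seconds: 1.5 hr * 3600 = 5400.0 s
Step 2: Total = flux * area * time_s
Step 3: Total = 3.0 * 0.035 * 5400.0
Step 4: Total = 567.0 umol

567.0


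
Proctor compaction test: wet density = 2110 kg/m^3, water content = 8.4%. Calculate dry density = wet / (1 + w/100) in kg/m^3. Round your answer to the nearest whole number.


Step 1: Dry density = wet density / (1 + w/100)
Step 2: Dry density = 2110 / (1 + 8.4/100)
Step 3: Dry density = 2110 / 1.084
Step 4: Dry density = 1946 kg/m^3

1946


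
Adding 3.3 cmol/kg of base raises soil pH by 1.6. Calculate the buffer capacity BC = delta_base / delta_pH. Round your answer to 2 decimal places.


Step 1: BC = change in base / change in pH
Step 2: BC = 3.3 / 1.6
Step 3: BC = 2.06 cmol/(kg*pH unit)

2.06


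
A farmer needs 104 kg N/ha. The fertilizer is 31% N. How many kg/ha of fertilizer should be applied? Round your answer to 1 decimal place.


Step 1: Fertilizer rate = target N / (N content / 100)
Step 2: Rate = 104 / (31 / 100)
Step 3: Rate = 104 / 0.31
Step 4: Rate = 335.5 kg/ha

335.5


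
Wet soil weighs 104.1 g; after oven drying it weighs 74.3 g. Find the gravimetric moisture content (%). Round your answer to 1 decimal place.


Step 1: Water mass = wet - dry = 104.1 - 74.3 = 29.8 g
Step 2: w = 100 * water mass / dry mass
Step 3: w = 100 * 29.8 / 74.3 = 40.1%

40.1


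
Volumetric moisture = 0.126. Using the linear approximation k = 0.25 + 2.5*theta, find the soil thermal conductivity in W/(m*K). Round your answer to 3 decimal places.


Step 1: k = 0.25 + 2.5 * theta
Step 2: k = 0.25 + 2.5 * 0.126
Step 3: k = 0.25 + 0.315
Step 4: k = 0.565 W/(m*K)

0.565


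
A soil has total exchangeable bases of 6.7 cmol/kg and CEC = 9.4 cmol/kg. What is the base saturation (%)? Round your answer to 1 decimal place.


Step 1: BS = 100 * (sum of bases) / CEC
Step 2: BS = 100 * 6.7 / 9.4
Step 3: BS = 71.3%

71.3


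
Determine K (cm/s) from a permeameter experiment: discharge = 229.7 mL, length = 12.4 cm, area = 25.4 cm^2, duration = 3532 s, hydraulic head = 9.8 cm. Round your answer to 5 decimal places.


Step 1: K = Q * L / (A * t * h)
Step 2: Numerator = 229.7 * 12.4 = 2848.28
Step 3: Denominator = 25.4 * 3532 * 9.8 = 879185.44
Step 4: K = 2848.28 / 879185.44 = 0.00324 cm/s

0.00324


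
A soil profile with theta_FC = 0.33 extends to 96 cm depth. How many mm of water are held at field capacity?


Step 1: Water (mm) = theta_FC * depth (cm) * 10
Step 2: Water = 0.33 * 96 * 10
Step 3: Water = 316.8 mm

316.8


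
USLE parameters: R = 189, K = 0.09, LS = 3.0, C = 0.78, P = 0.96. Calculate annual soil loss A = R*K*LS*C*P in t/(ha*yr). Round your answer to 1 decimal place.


Step 1: A = R * K * LS * C * P
Step 2: R * K = 189 * 0.09 = 17.01
Step 3: (R*K) * LS = 17.01 * 3.0 = 51.03
Step 4: * C * P = 51.03 * 0.78 * 0.96 = 38.2
Step 5: A = 38.2 t/(ha*yr)

38.2


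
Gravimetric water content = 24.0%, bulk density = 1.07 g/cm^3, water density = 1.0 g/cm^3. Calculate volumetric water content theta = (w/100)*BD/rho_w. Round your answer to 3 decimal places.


Step 1: theta = (w / 100) * BD / rho_w
Step 2: theta = (24.0 / 100) * 1.07 / 1.0
Step 3: theta = 0.24 * 1.07
Step 4: theta = 0.257

0.257
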